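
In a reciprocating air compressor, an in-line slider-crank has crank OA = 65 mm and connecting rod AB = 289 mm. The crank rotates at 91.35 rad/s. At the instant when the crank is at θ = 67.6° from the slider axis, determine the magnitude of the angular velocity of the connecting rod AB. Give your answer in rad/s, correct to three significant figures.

8.00

ω = 91.35 rad/s
The rod makes angle φ with the slider axis where L sinφ = r sinθ; differentiating, L cosφ·φ̇ = r ω cosθ.
L cosφ = √(L² − r² sin²θ) = 0.28268 m.
|ω_rod| = r ω |cosθ| / √(L² − r² sin²θ) = 0.065·91.35·0.38107/0.28268 = 8.0044 rad/s.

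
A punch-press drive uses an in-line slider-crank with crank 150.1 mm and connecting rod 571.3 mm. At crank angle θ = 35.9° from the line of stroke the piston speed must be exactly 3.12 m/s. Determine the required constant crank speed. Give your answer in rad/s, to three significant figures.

29.2

For an in-line slider-crank, |v_piston| = rω|sinθ|·[1 + r cosθ/√(L² − r² sin²θ)].
With r = 0.1501 m, L = 0.5713 m, θ = 35.9°: the bracketed kinematic factor |dx/dθ| = 0.10697 m.
ω = v/|dx/dθ| = 3.12/0.10697 = 29.166 rad/s.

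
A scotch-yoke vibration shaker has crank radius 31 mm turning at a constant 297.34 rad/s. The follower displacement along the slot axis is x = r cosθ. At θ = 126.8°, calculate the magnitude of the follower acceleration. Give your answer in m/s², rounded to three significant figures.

1640

ω = 297.3 rad/s
x = r cosθ ⇒ ẍ = −rω² cosθ (ω constant).
|a| = rω²|cosθ| = 0.031·(297.3)²·|cos 126.8°| = 1641.8 m/s².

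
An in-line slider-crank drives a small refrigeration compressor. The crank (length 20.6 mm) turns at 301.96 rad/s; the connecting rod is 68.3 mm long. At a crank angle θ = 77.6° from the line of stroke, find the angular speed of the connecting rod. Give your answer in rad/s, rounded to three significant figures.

20.5

ω = 302 rad/s
The rod makes angle φ with the slider axis where L sinφ = r sinθ; differentiating, L cosφ·φ̇ = r ω cosθ.
L cosφ = √(L² − r² sin²θ) = 0.065269 m.
|ω_rod| = r ω |cosθ| / √(L² − r² sin²θ) = 0.0206·302·0.21474/0.065269 = 20.465 rad/s.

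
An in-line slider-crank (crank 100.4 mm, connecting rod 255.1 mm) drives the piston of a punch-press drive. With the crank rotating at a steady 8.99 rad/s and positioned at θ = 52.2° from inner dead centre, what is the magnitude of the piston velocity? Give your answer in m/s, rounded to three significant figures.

0.894

ω = 8.99 rad/s
For an in-line slider-crank, x = r cosθ + √(L² − r² sin²θ), so v = −rω sinθ·[1 + r cosθ/√(L² − r² sin²θ)].
With r = 0.1004 m, L = 0.2551 m, θ = 52.2°: √(L² − r² sin²θ) = 0.24245 m.
v = −0.1004·8.99·0.79016·[1 + 0.1004·0.61291/0.24245] = -0.8942 m/s.
|v| = 0.8942 m/s.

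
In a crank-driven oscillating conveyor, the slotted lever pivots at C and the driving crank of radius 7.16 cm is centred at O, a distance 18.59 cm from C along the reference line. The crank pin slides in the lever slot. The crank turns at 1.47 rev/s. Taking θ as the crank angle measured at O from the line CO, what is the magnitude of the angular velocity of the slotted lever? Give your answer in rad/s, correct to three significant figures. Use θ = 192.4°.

5.31

ω = 9.236 rad/s (from 1.47 rev/s).
Crank pin A relative to C: A = (d + r cosθ, r sinθ); lever angle φ = atan2(r sinθ, d + r cosθ).
Differentiating tanφ: φ̇ = rω(d cosθ + r)/(d² + r² + 2dr cosθ).
d² + r² + 2dr cosθ = |CA|² = 0.0136855 m²;  d cosθ + r = -0.10996 m.
|ω_lever| = |0.0716·9.236·-0.10996| / 0.0136855 = 5.3137 rad/s.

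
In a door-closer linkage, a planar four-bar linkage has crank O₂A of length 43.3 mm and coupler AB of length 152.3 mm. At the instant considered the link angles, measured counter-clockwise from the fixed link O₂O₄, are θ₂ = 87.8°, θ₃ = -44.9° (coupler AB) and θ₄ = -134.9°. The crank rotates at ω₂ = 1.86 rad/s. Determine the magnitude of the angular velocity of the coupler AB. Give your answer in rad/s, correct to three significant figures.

ω₂ = 1.86 rad/s
Differentiating the loop-closure r₂e^{iθ₂}+r₃e^{iθ₃}=r₁+r₄e^{iθ₄} gives r₂ω₂e^{iθ₂}+r₃ω₃e^{iθ₃}=r₄ω₄e^{iθ₄}.
Eliminating the other unknown: ω₃ = r₂ω₂ sin(θ₄−θ₂) / [r₃ sin(θ₃−θ₄)].
Numerator sine = +0.67816; denominator sine = +1.00000.
Result = 0.0433·1.86·(+0.67816) / (0.1523·(+1.00000)) = +0.35862 rad/s; magnitude 0.35862 rad/s.

0.359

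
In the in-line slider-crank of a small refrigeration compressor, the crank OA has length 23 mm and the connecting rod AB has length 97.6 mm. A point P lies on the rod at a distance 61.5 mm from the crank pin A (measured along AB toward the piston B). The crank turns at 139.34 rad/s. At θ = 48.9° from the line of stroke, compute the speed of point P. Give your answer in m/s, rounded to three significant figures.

2.77

ω = 139.3 rad/s.  Crank-pin speed |V_A| = rω = 3.2048 m/s, perpendicular to OA.
Rod angle: sinφ = −(r/L) sinθ ⇒ φ = -10.229°; ω_rod = −rω cosθ/√(L²−r²sin²θ) = -21.934 rad/s.
V_P = V_A + ω_rod × AP, with AP = 0.0615 m along the rod.
Components: V_Px = −rω sinθ − a·ω_rod·sinφ = -2.6546 m/s;  V_Py = rω cosθ + a·ω_rod·cosφ = +0.77925 m/s.
|V_P| = √(V_Px² + V_Py²) = 2.7666 m/s.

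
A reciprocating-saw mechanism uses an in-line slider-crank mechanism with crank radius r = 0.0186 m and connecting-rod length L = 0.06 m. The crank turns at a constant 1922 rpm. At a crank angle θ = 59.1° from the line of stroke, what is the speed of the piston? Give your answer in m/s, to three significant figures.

ω = 2π·1922/60 = 201.3 rad/s
For an in-line slider-crank, x = r cosθ + √(L² − r² sin²θ), so v = −rω sinθ·[1 + r cosθ/√(L² − r² sin²θ)].
With r = 0.0186 m, L = 0.06 m, θ = 59.1°: √(L² − r² sin²θ) = 0.057838 m.
v = −0.0186·201.3·0.85806·[1 + 0.0186·0.51354/0.057838] = -3.7428 m/s.
|v| = 3.7428 m/s.

3.74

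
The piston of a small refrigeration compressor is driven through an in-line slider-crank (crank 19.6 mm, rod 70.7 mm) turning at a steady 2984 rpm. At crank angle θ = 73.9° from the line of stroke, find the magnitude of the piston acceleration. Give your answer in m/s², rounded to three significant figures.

ω = 2π·2984/60 = 312.5 rad/s
x(θ) = r cosθ + √(L² − r² sin²θ); with ω constant, a = ω²·d²x/dθ².
d²x/dθ² = −r cosθ − r²(cos2θ)/√u − r⁴ sin²2θ/(4u^{3/2}),  u = L² − r² sin²θ = 0.00464387 m².
Substituting r = 0.0196 m, L = 0.0707 m, θ = 73.9°: d²x/dθ² = -0.00069822 m.
a = ω²·d²x/dθ² = (312.5)²·(-0.00069822) = -68.178 m/s²;  |a| = 68.178 m/s².

68.2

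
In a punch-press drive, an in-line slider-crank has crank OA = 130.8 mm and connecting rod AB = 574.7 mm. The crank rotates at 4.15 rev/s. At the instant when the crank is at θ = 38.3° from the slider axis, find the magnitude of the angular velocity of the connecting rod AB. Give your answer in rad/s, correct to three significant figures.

4.70

ω = 26.08 rad/s (converted from 4.15 rev/s).
The rod makes angle φ with the slider axis where L sinφ = r sinθ; differentiating, L cosφ·φ̇ = r ω cosθ.
L cosφ = √(L² − r² sin²θ) = 0.56895 m.
|ω_rod| = r ω |cosθ| / √(L² − r² sin²θ) = 0.1308·26.08·0.78478/0.56895 = 4.7044 rad/s.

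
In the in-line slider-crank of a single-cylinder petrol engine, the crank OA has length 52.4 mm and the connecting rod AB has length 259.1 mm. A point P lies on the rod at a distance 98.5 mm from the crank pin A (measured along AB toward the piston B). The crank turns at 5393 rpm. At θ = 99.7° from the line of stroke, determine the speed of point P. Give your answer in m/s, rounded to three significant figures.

28.9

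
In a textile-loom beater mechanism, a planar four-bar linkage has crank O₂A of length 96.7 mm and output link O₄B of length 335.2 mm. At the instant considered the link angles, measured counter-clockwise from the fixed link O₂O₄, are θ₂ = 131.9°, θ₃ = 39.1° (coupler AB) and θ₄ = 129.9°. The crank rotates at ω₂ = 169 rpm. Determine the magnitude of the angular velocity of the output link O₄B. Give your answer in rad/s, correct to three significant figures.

5.10

ω₂ = 17.7 rad/s (from 169 rpm).
Differentiating the loop-closure r₂e^{iθ₂}+r₃e^{iθ₃}=r₁+r₄e^{iθ₄} gives r₂ω₂e^{iθ₂}+r₃ω₃e^{iθ₃}=r₄ω₄e^{iθ₄}.
Eliminating the other unknown: ω₄ = r₂ω₂ sin(θ₂−θ₃) / [r₄ sin(θ₄−θ₃)].
Numerator sine = +0.99881; denominator sine = +0.99990.
Result = 0.0967·17.7·(+0.99881) / (0.3352·(+0.99990)) = +5.0999 rad/s; magnitude 5.0999 rad/s.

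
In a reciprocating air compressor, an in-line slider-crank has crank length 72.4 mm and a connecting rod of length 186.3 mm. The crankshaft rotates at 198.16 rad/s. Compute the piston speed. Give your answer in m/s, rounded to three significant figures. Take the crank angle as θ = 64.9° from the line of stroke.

15.3

ω = 198.2 rad/s
For an in-line slider-crank, x = r cosθ + √(L² − r² sin²θ), so v = −rω sinθ·[1 + r cosθ/√(L² − r² sin²θ)].
With r = 0.0724 m, L = 0.1863 m, θ = 64.9°: √(L² − r² sin²θ) = 0.17438 m.
v = −0.0724·198.2·0.90557·[1 + 0.0724·0.42420/0.17438] = -15.28 m/s.
|v| = 15.28 m/s.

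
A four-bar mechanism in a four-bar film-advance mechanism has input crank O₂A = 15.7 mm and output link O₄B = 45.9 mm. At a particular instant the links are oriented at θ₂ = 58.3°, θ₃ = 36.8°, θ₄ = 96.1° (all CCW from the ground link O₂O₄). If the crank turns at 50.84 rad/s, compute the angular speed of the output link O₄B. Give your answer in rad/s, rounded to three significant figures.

7.41

ω₂ = 50.84 rad/s
Differentiating the loop-closure r₂e^{iθ₂}+r₃e^{iθ₃}=r₁+r₄e^{iθ₄} gives r₂ω₂e^{iθ₂}+r₃ω₃e^{iθ₃}=r₄ω₄e^{iθ₄}.
Eliminating the other unknown: ω₄ = r₂ω₂ sin(θ₂−θ₃) / [r₄ sin(θ₄−θ₃)].
Numerator sine = +0.36650; denominator sine = +0.85985.
Result = 0.0157·50.84·(+0.36650) / (0.0459·(+0.85985)) = +7.4121 rad/s; magnitude 7.4121 rad/s.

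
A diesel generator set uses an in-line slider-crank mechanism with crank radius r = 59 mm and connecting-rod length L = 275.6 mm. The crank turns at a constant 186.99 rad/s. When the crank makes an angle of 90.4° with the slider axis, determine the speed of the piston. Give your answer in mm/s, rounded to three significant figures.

ω = 187 rad/s
For an in-line slider-crank, x = r cosθ + √(L² − r² sin²θ), so v = −rω sinθ·[1 + r cosθ/√(L² − r² sin²θ)].
With r = 0.059 m, L = 0.2756 m, θ = 90.4°: √(L² − r² sin²θ) = 0.26921 m.
v = −0.059·187·0.99998·[1 + 0.059·-0.00698/0.26921] = -11.015 m/s.
|v| = 11.015 m/s = 11015 mm/s.

11000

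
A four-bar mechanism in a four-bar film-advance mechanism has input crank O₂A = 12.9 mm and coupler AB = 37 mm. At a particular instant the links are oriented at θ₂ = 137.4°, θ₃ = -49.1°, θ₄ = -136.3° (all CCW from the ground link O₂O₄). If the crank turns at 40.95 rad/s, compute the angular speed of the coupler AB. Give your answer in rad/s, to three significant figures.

ω₂ = 40.95 rad/s
Differentiating the loop-closure r₂e^{iθ₂}+r₃e^{iθ₃}=r₁+r₄e^{iθ₄} gives r₂ω₂e^{iθ₂}+r₃ω₃e^{iθ₃}=r₄ω₄e^{iθ₄}.
Eliminating the other unknown: ω₃ = r₂ω₂ sin(θ₄−θ₂) / [r₃ sin(θ₃−θ₄)].
Numerator sine = +0.99792; denominator sine = +0.99881.
Result = 0.0129·40.95·(+0.99792) / (0.037·(+0.99881)) = +14.264 rad/s; magnitude 14.264 rad/s.

14.3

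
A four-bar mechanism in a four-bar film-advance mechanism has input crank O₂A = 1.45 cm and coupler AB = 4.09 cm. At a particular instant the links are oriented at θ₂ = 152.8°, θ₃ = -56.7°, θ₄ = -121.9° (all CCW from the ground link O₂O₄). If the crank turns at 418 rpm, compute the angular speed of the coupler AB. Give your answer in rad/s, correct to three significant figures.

17.0

ω₂ = 43.77 rad/s (from 418 rpm).
Differentiating the loop-closure r₂e^{iθ₂}+r₃e^{iθ₃}=r₁+r₄e^{iθ₄} gives r₂ω₂e^{iθ₂}+r₃ω₃e^{iθ₃}=r₄ω₄e^{iθ₄}.
Eliminating the other unknown: ω₃ = r₂ω₂ sin(θ₄−θ₂) / [r₃ sin(θ₃−θ₄)].
Numerator sine = +0.99664; denominator sine = +0.90778.
Result = 0.0145·43.77·(+0.99664) / (0.0409·(+0.90778)) = +17.038 rad/s; magnitude 17.038 rad/s.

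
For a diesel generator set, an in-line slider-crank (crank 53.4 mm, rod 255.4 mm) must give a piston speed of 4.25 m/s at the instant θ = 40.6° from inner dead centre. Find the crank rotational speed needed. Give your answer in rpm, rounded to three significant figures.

1010

For an in-line slider-crank, |v_piston| = rω|sinθ|·[1 + r cosθ/√(L² − r² sin²θ)].
With r = 0.0534 m, L = 0.2554 m, θ = 40.6°: the bracketed kinematic factor |dx/dθ| = 0.04032 m.
ω = v/|dx/dθ| = 4.25/0.04032 = 105.41 rad/s.
N = 60ω/(2π) = 1006.6 rpm.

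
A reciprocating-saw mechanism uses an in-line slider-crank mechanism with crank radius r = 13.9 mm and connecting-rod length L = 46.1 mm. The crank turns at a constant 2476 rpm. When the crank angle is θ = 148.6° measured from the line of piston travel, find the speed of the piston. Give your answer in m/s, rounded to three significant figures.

1.39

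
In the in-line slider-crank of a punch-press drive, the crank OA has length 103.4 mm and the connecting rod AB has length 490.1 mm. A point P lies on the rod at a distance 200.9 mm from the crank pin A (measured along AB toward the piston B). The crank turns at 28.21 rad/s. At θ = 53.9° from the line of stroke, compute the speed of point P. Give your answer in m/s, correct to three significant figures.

2.68

ω = 28.21 rad/s.  Crank-pin speed |V_A| = rω = 2.9169 m/s, perpendicular to OA.
Rod angle: sinφ = −(r/L) sinθ ⇒ φ = -9.815°; ω_rod = −rω cosθ/√(L²−r²sin²θ) = -3.5588 rad/s.
V_P = V_A + ω_rod × AP, with AP = 0.2009 m along the rod.
Components: V_Px = −rω sinθ − a·ω_rod·sinφ = -2.4787 m/s;  V_Py = rω cosθ + a·ω_rod·cosφ = +1.0141 m/s.
|V_P| = √(V_Px² + V_Py²) = 2.6782 m/s.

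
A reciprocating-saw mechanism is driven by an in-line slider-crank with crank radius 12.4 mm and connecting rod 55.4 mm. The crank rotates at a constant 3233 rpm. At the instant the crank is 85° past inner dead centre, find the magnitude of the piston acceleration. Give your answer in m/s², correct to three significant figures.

197

ω = 2π·3233/60 = 338.6 rad/s
x(θ) = r cosθ + √(L² − r² sin²θ); with ω constant, a = ω²·d²x/dθ².
d²x/dθ² = −r cosθ − r²(cos2θ)/√u − r⁴ sin²2θ/(4u^{3/2}),  u = L² − r² sin²θ = 0.00291657 m².
Substituting r = 0.0124 m, L = 0.0554 m, θ = 85°: d²x/dθ² = +0.001722 m.
a = ω²·d²x/dθ² = (338.6)²·(+0.001722) = +197.38 m/s²;  |a| = 197.38 m/s².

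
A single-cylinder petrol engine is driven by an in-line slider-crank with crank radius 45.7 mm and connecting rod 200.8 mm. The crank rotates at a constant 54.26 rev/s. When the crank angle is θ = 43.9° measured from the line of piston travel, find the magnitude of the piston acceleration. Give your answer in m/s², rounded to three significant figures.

ω = 2π·54.3 = 340.9 rad/s
x(θ) = r cosθ + √(L² − r² sin²θ); with ω constant, a = ω²·d²x/dθ².
d²x/dθ² = −r cosθ − r²(cos2θ)/√u − r⁴ sin²2θ/(4u^{3/2}),  u = L² − r² sin²θ = 0.0393165 m².
Substituting r = 0.0457 m, L = 0.2008 m, θ = 43.9°: d²x/dθ² = -0.033473 m.
a = ω²·d²x/dθ² = (340.9)²·(-0.033473) = -3890.6 m/s²;  |a| = 3890.6 m/s².

3890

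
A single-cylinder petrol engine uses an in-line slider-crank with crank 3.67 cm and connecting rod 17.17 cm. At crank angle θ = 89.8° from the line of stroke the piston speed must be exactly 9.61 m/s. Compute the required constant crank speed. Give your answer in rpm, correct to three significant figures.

2500

For an in-line slider-crank, |v_piston| = rω|sinθ|·[1 + r cosθ/√(L² − r² sin²θ)].
With r = 0.0367 m, L = 0.1717 m, θ = 89.8°: the bracketed kinematic factor |dx/dθ| = 0.036728 m.
ω = v/|dx/dθ| = 9.61/0.036728 = 261.65 rad/s.
N = 60ω/(2π) = 2498.6 rpm.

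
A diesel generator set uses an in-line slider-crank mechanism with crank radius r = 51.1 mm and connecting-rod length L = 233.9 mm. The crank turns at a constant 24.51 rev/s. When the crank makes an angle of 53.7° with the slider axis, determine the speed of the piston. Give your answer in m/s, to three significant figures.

ω = 2π·24.5 = 154 rad/s
For an in-line slider-crank, x = r cosθ + √(L² − r² sin²θ), so v = −rω sinθ·[1 + r cosθ/√(L² − r² sin²θ)].
With r = 0.0511 m, L = 0.2339 m, θ = 53.7°: √(L² − r² sin²θ) = 0.23025 m.
v = −0.0511·154·0.80593·[1 + 0.0511·0.59201/0.23025] = -7.1755 m/s.
|v| = 7.1755 m/s.

7.18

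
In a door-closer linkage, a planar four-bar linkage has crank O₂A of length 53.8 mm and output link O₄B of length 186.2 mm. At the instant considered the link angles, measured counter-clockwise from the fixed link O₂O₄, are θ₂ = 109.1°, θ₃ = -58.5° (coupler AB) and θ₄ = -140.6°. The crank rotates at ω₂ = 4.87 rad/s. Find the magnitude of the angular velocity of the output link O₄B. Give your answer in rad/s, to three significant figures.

0.305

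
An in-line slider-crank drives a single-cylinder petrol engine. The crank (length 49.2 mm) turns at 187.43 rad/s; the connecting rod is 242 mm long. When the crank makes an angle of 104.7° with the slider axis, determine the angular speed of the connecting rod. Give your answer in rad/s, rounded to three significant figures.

9.86

ω = 187.4 rad/s
The rod makes angle φ with the slider axis where L sinφ = r sinθ; differentiating, L cosφ·φ̇ = r ω cosθ.
L cosφ = √(L² − r² sin²θ) = 0.23727 m.
|ω_rod| = r ω |cosθ| / √(L² − r² sin²θ) = 0.0492·187.4·0.25376/0.23727 = 9.8622 rad/s.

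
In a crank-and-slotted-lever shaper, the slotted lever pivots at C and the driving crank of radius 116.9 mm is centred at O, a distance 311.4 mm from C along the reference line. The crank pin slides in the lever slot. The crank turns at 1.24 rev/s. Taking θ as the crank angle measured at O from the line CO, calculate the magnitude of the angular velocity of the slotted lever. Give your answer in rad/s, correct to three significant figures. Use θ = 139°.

1.93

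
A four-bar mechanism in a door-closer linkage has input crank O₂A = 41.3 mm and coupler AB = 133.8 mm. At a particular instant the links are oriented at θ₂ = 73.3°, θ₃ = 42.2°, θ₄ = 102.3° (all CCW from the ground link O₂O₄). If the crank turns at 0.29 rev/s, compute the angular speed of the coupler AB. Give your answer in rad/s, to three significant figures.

ω₂ = 1.822 rad/s (from 0.29 rev/s).
Differentiating the loop-closure r₂e^{iθ₂}+r₃e^{iθ₃}=r₁+r₄e^{iθ₄} gives r₂ω₂e^{iθ₂}+r₃ω₃e^{iθ₃}=r₄ω₄e^{iθ₄}.
Eliminating the other unknown: ω₃ = r₂ω₂ sin(θ₄−θ₂) / [r₃ sin(θ₃−θ₄)].
Numerator sine = +0.48481; denominator sine = -0.86690.
Result = 0.0413·1.822·(+0.48481) / (0.1338·(-0.86690)) = -0.31454 rad/s; magnitude 0.31454 rad/s.

0.315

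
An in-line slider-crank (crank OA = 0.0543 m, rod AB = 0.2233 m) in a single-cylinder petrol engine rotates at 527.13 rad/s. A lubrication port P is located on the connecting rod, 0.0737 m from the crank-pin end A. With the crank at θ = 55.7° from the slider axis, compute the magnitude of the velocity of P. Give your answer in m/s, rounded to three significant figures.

ω = 527.1 rad/s.  Crank-pin speed |V_A| = rω = 28.623 m/s, perpendicular to OA.
Rod angle: sinφ = −(r/L) sinθ ⇒ φ = -11.589°; ω_rod = −rω cosθ/√(L²−r²sin²θ) = -73.737 rad/s.
V_P = V_A + ω_rod × AP, with AP = 0.0737 m along the rod.
Components: V_Px = −rω sinθ − a·ω_rod·sinφ = -24.737 m/s;  V_Py = rω cosθ + a·ω_rod·cosφ = +10.806 m/s.
|V_P| = √(V_Px² + V_Py²) = 26.995 m/s.

27.0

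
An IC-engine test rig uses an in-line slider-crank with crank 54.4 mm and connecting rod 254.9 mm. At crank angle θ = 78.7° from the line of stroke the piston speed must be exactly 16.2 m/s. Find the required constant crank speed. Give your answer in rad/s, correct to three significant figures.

291

For an in-line slider-crank, |v_piston| = rω|sinθ|·[1 + r cosθ/√(L² − r² sin²θ)].
With r = 0.0544 m, L = 0.2549 m, θ = 78.7°: the bracketed kinematic factor |dx/dθ| = 0.055627 m.
ω = v/|dx/dθ| = 16.2/0.055627 = 291.23 rad/s.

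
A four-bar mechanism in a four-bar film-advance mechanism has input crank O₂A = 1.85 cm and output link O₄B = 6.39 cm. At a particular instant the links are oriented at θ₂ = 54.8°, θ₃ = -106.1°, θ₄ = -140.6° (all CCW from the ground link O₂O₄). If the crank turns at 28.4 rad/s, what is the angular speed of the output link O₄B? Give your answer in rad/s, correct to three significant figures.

4.75

ω₂ = 28.4 rad/s
Differentiating the loop-closure r₂e^{iθ₂}+r₃e^{iθ₃}=r₁+r₄e^{iθ₄} gives r₂ω₂e^{iθ₂}+r₃ω₃e^{iθ₃}=r₄ω₄e^{iθ₄}.
Eliminating the other unknown: ω₄ = r₂ω₂ sin(θ₂−θ₃) / [r₄ sin(θ₄−θ₃)].
Numerator sine = +0.32722; denominator sine = -0.56641.
Result = 0.0185·28.4·(+0.32722) / (0.0639·(-0.56641)) = -4.7501 rad/s; magnitude 4.7501 rad/s.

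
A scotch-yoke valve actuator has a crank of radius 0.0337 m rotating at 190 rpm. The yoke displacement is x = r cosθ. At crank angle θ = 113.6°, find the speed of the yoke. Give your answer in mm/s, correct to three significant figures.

ω = 19.9 rad/s (from 190 rpm).
x = r cosθ ⇒ ẋ = −rω sinθ.
|v| = rω|sinθ| = 0.0337·19.9·|sin 113.6°| = 0.61444 m/s = 614.44 mm/s.

614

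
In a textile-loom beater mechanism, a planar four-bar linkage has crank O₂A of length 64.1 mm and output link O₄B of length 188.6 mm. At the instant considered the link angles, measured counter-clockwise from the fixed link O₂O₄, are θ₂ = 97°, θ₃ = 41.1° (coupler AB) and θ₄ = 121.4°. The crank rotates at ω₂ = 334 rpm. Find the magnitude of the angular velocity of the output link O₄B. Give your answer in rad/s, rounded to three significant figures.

ω₂ = 34.98 rad/s (from 334 rpm).
Differentiating the loop-closure r₂e^{iθ₂}+r₃e^{iθ₃}=r₁+r₄e^{iθ₄} gives r₂ω₂e^{iθ₂}+r₃ω₃e^{iθ₃}=r₄ω₄e^{iθ₄}.
Eliminating the other unknown: ω₄ = r₂ω₂ sin(θ₂−θ₃) / [r₄ sin(θ₄−θ₃)].
Numerator sine = +0.82806; denominator sine = +0.98570.
Result = 0.0641·34.98·(+0.82806) / (0.1886·(+0.98570)) = +9.9864 rad/s; magnitude 9.9864 rad/s.

9.99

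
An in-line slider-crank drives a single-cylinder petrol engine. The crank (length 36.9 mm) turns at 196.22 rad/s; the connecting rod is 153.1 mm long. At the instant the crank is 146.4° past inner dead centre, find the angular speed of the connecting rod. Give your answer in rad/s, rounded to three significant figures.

39.7

ω = 196.2 rad/s
The rod makes angle φ with the slider axis where L sinφ = r sinθ; differentiating, L cosφ·φ̇ = r ω cosθ.
L cosφ = √(L² − r² sin²θ) = 0.15173 m.
|ω_rod| = r ω |cosθ| / √(L² − r² sin²θ) = 0.0369·196.2·0.83292/0.15173 = 39.746 rad/s.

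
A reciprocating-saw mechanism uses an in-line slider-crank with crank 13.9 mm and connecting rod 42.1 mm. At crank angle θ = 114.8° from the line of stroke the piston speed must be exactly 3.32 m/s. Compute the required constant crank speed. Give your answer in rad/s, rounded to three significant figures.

For an in-line slider-crank, |v_piston| = rω|sinθ|·[1 + r cosθ/√(L² − r² sin²θ)].
With r = 0.0139 m, L = 0.0421 m, θ = 114.8°: the bracketed kinematic factor |dx/dθ| = 0.010786 m.
ω = v/|dx/dθ| = 3.32/0.010786 = 307.79 rad/s.

308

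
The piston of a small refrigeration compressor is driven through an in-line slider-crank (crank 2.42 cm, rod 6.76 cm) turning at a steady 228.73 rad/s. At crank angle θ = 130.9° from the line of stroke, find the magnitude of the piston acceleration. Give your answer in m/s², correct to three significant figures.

880

ω = 228.7 rad/s
x(θ) = r cosθ + √(L² − r² sin²θ); with ω constant, a = ω²·d²x/dθ².
d²x/dθ² = −r cosθ − r²(cos2θ)/√u − r⁴ sin²2θ/(4u^{3/2}),  u = L² − r² sin²θ = 0.00423518 m².
Substituting r = 0.0242 m, L = 0.0676 m, θ = 130.9°: d²x/dθ² = +0.016823 m.
a = ω²·d²x/dθ² = (228.7)²·(+0.016823) = +880.16 m/s²;  |a| = 880.16 m/s².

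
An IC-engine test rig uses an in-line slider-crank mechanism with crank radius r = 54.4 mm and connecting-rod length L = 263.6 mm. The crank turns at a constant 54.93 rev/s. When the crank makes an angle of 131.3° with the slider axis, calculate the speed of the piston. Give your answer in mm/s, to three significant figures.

ω = 2π·54.9 = 345.1 rad/s
For an in-line slider-crank, x = r cosθ + √(L² − r² sin²θ), so v = −rω sinθ·[1 + r cosθ/√(L² − r² sin²θ)].
With r = 0.0544 m, L = 0.2636 m, θ = 131.3°: √(L² − r² sin²θ) = 0.26041 m.
v = −0.0544·345.1·0.75126·[1 + 0.0544·-0.66000/0.26041] = -12.161 m/s.
|v| = 12.161 m/s = 12161 mm/s.

12200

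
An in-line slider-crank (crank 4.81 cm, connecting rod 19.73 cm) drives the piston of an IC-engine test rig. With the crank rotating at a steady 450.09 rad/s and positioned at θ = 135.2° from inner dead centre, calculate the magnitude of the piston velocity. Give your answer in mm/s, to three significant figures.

ω = 450.1 rad/s
For an in-line slider-crank, x = r cosθ + √(L² − r² sin²θ), so v = −rω sinθ·[1 + r cosθ/√(L² − r² sin²θ)].
With r = 0.0481 m, L = 0.1973 m, θ = 135.2°: √(L² − r² sin²θ) = 0.19437 m.
v = −0.0481·450.1·0.70463·[1 + 0.0481·-0.70957/0.19437] = -12.576 m/s.
|v| = 12.576 m/s = 12576 mm/s.

12600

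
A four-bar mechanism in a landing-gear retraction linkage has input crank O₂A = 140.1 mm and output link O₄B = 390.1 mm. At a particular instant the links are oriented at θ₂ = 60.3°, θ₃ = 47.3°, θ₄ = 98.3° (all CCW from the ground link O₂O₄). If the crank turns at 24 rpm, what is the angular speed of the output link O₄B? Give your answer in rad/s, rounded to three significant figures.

ω₂ = 2.513 rad/s (from 24 rpm).
Differentiating the loop-closure r₂e^{iθ₂}+r₃e^{iθ₃}=r₁+r₄e^{iθ₄} gives r₂ω₂e^{iθ₂}+r₃ω₃e^{iθ₃}=r₄ω₄e^{iθ₄}.
Eliminating the other unknown: ω₄ = r₂ω₂ sin(θ₂−θ₃) / [r₄ sin(θ₄−θ₃)].
Numerator sine = +0.22495; denominator sine = +0.77715.
Result = 0.1401·2.513·(+0.22495) / (0.3901·(+0.77715)) = +0.26127 rad/s; magnitude 0.26127 rad/s.

0.261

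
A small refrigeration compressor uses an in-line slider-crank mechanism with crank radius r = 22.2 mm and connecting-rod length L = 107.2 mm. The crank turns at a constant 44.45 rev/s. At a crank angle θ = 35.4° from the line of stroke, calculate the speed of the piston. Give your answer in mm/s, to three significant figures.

4200

ω = 2π·44.5 = 279.3 rad/s
For an in-line slider-crank, x = r cosθ + √(L² − r² sin²θ), so v = −rω sinθ·[1 + r cosθ/√(L² − r² sin²θ)].
With r = 0.0222 m, L = 0.1072 m, θ = 35.4°: √(L² − r² sin²θ) = 0.10643 m.
v = −0.0222·279.3·0.57928·[1 + 0.0222·0.81513/0.10643] = -4.2023 m/s.
|v| = 4.2023 m/s = 4202.3 mm/s.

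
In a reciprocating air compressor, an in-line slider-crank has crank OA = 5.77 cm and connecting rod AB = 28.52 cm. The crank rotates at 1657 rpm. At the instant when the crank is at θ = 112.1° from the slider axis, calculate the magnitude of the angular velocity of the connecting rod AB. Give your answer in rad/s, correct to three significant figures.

ω = 173.5 rad/s (converted from 1657 rpm).
The rod makes angle φ with the slider axis where L sinφ = r sinθ; differentiating, L cosφ·φ̇ = r ω cosθ.
L cosφ = √(L² − r² sin²θ) = 0.28014 m.
|ω_rod| = r ω |cosθ| / √(L² − r² sin²θ) = 0.0577·173.5·0.37622/0.28014 = 13.446 rad/s.

13.4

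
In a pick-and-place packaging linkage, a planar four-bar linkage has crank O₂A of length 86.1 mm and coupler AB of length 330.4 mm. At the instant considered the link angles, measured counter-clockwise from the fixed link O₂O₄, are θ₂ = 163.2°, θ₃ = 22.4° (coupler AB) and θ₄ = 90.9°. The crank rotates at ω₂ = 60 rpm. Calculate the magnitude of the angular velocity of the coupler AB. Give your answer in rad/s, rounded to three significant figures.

ω₂ = 6.283 rad/s (from 60 rpm).
Differentiating the loop-closure r₂e^{iθ₂}+r₃e^{iθ₃}=r₁+r₄e^{iθ₄} gives r₂ω₂e^{iθ₂}+r₃ω₃e^{iθ₃}=r₄ω₄e^{iθ₄}.
Eliminating the other unknown: ω₃ = r₂ω₂ sin(θ₄−θ₂) / [r₃ sin(θ₃−θ₄)].
Numerator sine = -0.95266; denominator sine = -0.93042.
Result = 0.0861·6.283·(-0.95266) / (0.3304·(-0.93042)) = +1.6765 rad/s; magnitude 1.6765 rad/s.

1.68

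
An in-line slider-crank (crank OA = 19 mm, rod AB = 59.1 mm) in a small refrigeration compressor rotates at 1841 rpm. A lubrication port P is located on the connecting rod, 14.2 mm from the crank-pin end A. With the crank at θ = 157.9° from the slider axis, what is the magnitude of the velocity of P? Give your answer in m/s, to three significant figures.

ω = 192.8 rad/s.  Crank-pin speed |V_A| = rω = 3.663 m/s, perpendicular to OA.
Rod angle: sinφ = −(r/L) sinθ ⇒ φ = -6.947°; ω_rod = −rω cosθ/√(L²−r²sin²θ) = +57.851 rad/s.
V_P = V_A + ω_rod × AP, with AP = 0.0142 m along the rod.
Components: V_Px = −rω sinθ − a·ω_rod·sinφ = -1.2787 m/s;  V_Py = rω cosθ + a·ω_rod·cosφ = -2.5784 m/s.
|V_P| = √(V_Px² + V_Py²) = 2.8781 m/s.

2.88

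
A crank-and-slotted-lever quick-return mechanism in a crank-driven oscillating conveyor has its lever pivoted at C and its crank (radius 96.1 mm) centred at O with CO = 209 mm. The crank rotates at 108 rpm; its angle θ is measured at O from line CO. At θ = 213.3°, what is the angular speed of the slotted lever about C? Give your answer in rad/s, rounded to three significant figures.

ω = 11.31 rad/s (from 108 rpm).
Crank pin A relative to C: A = (d + r cosθ, r sinθ); lever angle φ = atan2(r sinθ, d + r cosθ).
Differentiating tanφ: φ̇ = rω(d cosθ + r)/(d² + r² + 2dr cosθ).
d² + r² + 2dr cosθ = |CA|² = 0.019342 m²;  d cosθ + r = -0.078584 m.
|ω_lever| = |0.0961·11.31·-0.078584| / 0.019342 = 4.4158 rad/s.

4.42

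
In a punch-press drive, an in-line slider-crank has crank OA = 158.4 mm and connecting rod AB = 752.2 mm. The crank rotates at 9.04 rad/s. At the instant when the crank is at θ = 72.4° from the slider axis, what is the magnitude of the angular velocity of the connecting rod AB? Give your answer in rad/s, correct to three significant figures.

ω = 9.04 rad/s
The rod makes angle φ with the slider axis where L sinφ = r sinθ; differentiating, L cosφ·φ̇ = r ω cosθ.
L cosφ = √(L² − r² sin²θ) = 0.73689 m.
|ω_rod| = r ω |cosθ| / √(L² − r² sin²θ) = 0.1584·9.04·0.30237/0.73689 = 0.58757 rad/s.

0.588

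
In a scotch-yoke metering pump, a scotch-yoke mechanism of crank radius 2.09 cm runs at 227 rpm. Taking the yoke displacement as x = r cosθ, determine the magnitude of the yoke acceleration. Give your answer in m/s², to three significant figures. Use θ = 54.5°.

6.86

ω = 23.77 rad/s (from 227 rpm).
x = r cosθ ⇒ ẍ = −rω² cosθ (ω constant).
|a| = rω²|cosθ| = 0.0209·(23.77)²·|cos 54.5°| = 6.8582 m/s².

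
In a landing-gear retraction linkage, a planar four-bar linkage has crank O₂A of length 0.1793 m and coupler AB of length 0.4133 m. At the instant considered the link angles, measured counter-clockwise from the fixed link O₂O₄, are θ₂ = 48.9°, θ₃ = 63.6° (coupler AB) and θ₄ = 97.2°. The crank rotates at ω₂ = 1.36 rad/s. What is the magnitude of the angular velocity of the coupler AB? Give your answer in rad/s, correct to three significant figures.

0.796

ω₂ = 1.36 rad/s
Differentiating the loop-closure r₂e^{iθ₂}+r₃e^{iθ₃}=r₁+r₄e^{iθ₄} gives r₂ω₂e^{iθ₂}+r₃ω₃e^{iθ₃}=r₄ω₄e^{iθ₄}.
Eliminating the other unknown: ω₃ = r₂ω₂ sin(θ₄−θ₂) / [r₃ sin(θ₃−θ₄)].
Numerator sine = +0.74664; denominator sine = -0.55339.
Result = 0.1793·1.36·(+0.74664) / (0.4133·(-0.55339)) = -0.79603 rad/s; magnitude 0.79603 rad/s.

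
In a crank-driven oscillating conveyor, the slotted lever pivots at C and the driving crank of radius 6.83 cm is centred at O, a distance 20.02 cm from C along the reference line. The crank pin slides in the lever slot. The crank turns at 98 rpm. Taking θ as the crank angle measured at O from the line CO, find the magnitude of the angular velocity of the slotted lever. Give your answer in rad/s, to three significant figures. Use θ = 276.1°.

ω = 10.26 rad/s (from 98 rpm).
Crank pin A relative to C: A = (d + r cosθ, r sinθ); lever angle φ = atan2(r sinθ, d + r cosθ).
Differentiating tanφ: φ̇ = rω(d cosθ + r)/(d² + r² + 2dr cosθ).
d² + r² + 2dr cosθ = |CA|² = 0.047651 m²;  d cosθ + r = +0.089574 m.
|ω_lever| = |0.0683·10.26·+0.089574| / 0.047651 = 1.3176 rad/s.

1.32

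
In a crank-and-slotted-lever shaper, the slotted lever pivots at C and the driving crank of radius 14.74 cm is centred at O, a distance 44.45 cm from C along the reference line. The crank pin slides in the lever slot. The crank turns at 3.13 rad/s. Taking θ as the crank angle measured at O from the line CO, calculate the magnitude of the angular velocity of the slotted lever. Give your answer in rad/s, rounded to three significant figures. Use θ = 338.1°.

0.758

ω = 3.13 rad/s
Crank pin A relative to C: A = (d + r cosθ, r sinθ); lever angle φ = atan2(r sinθ, d + r cosθ).
Differentiating tanφ: φ̇ = rω(d cosθ + r)/(d² + r² + 2dr cosθ).
d² + r² + 2dr cosθ = |CA|² = 0.340889 m²;  d cosθ + r = +0.55982 m.
|ω_lever| = |0.1474·3.13·+0.55982| / 0.340889 = 0.75767 rad/s.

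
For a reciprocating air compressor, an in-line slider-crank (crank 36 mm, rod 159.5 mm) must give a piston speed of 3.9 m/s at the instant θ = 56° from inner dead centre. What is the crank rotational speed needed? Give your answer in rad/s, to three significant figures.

116

For an in-line slider-crank, |v_piston| = rω|sinθ|·[1 + r cosθ/√(L² − r² sin²θ)].
With r = 0.036 m, L = 0.1595 m, θ = 56°: the bracketed kinematic factor |dx/dθ| = 0.03368 m.
ω = v/|dx/dθ| = 3.9/0.03368 = 115.8 rad/s.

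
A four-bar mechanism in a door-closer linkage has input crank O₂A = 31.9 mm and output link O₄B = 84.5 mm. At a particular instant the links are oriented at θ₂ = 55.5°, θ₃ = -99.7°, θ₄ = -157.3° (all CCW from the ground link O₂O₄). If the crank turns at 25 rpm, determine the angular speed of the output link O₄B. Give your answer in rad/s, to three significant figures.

ω₂ = 2.618 rad/s (from 25 rpm).
Differentiating the loop-closure r₂e^{iθ₂}+r₃e^{iθ₃}=r₁+r₄e^{iθ₄} gives r₂ω₂e^{iθ₂}+r₃ω₃e^{iθ₃}=r₄ω₄e^{iθ₄}.
Eliminating the other unknown: ω₄ = r₂ω₂ sin(θ₂−θ₃) / [r₄ sin(θ₄−θ₃)].
Numerator sine = +0.41945; denominator sine = -0.84433.
Result = 0.0319·2.618·(+0.41945) / (0.0845·(-0.84433)) = -0.49099 rad/s; magnitude 0.49099 rad/s.

0.491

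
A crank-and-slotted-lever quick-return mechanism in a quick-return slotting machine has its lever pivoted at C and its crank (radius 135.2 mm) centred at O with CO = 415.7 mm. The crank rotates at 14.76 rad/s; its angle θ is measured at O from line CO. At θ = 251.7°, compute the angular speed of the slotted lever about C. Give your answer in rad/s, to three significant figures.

0.0599

ω = 14.76 rad/s
Crank pin A relative to C: A = (d + r cosθ, r sinθ); lever angle φ = atan2(r sinθ, d + r cosθ).
Differentiating tanφ: φ̇ = rω(d cosθ + r)/(d² + r² + 2dr cosθ).
d² + r² + 2dr cosθ = |CA|² = 0.155791 m²;  d cosθ + r = +0.0046733 m.
|ω_lever| = |0.1352·14.76·+0.0046733| / 0.155791 = 0.059861 rad/s.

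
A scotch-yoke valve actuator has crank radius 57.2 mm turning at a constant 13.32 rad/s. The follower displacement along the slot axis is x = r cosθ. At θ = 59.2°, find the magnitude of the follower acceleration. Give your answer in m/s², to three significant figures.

5.20

ω = 13.32 rad/s
x = r cosθ ⇒ ẍ = −rω² cosθ (ω constant).
|a| = rω²|cosθ| = 0.0572·(13.32)²·|cos 59.2°| = 5.1965 m/s².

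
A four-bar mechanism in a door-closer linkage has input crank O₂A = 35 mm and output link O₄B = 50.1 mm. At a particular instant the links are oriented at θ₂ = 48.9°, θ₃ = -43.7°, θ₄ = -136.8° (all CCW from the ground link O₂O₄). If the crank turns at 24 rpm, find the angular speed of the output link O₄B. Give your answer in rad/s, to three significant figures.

ω₂ = 2.513 rad/s (from 24 rpm).
Differentiating the loop-closure r₂e^{iθ₂}+r₃e^{iθ₃}=r₁+r₄e^{iθ₄} gives r₂ω₂e^{iθ₂}+r₃ω₃e^{iθ₃}=r₄ω₄e^{iθ₄}.
Eliminating the other unknown: ω₄ = r₂ω₂ sin(θ₂−θ₃) / [r₄ sin(θ₄−θ₃)].
Numerator sine = +0.99897; denominator sine = -0.99854.
Result = 0.035·2.513·(+0.99897) / (0.0501·(-0.99854)) = -1.7565 rad/s; magnitude 1.7565 rad/s.

1.76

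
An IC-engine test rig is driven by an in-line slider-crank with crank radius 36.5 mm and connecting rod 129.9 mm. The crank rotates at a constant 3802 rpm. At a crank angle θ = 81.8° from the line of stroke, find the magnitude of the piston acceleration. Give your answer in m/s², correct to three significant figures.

ω = 2π·3802/60 = 398.1 rad/s
x(θ) = r cosθ + √(L² − r² sin²θ); with ω constant, a = ω²·d²x/dθ².
d²x/dθ² = −r cosθ − r²(cos2θ)/√u − r⁴ sin²2θ/(4u^{3/2}),  u = L² − r² sin²θ = 0.0155689 m².
Substituting r = 0.0365 m, L = 0.1299 m, θ = 81.8°: d²x/dθ² = +0.0050186 m.
a = ω²·d²x/dθ² = (398.1)²·(+0.0050186) = +795.55 m/s²;  |a| = 795.55 m/s².

796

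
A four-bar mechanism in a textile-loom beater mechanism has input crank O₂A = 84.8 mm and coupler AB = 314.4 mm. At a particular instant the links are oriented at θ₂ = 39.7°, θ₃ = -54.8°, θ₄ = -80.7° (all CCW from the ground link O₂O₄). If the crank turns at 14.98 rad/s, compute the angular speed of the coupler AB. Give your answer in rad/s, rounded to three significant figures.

7.98

ω₂ = 14.98 rad/s
Differentiating the loop-closure r₂e^{iθ₂}+r₃e^{iθ₃}=r₁+r₄e^{iθ₄} gives r₂ω₂e^{iθ₂}+r₃ω₃e^{iθ₃}=r₄ω₄e^{iθ₄}.
Eliminating the other unknown: ω₃ = r₂ω₂ sin(θ₄−θ₂) / [r₃ sin(θ₃−θ₄)].
Numerator sine = -0.86251; denominator sine = +0.43680.
Result = 0.0848·14.98·(-0.86251) / (0.3144·(+0.43680)) = -7.9782 rad/s; magnitude 7.9782 rad/s.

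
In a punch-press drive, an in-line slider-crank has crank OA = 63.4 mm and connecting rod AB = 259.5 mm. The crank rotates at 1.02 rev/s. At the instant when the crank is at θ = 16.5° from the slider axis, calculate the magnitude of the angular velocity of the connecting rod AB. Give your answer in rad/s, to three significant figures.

1.50

ω = 6.409 rad/s (converted from 1.02 rev/s).
The rod makes angle φ with the slider axis where L sinφ = r sinθ; differentiating, L cosφ·φ̇ = r ω cosθ.
L cosφ = √(L² − r² sin²θ) = 0.25887 m.
|ω_rod| = r ω |cosθ| / √(L² − r² sin²θ) = 0.0634·6.409·0.95882/0.25887 = 1.5049 rad/s.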